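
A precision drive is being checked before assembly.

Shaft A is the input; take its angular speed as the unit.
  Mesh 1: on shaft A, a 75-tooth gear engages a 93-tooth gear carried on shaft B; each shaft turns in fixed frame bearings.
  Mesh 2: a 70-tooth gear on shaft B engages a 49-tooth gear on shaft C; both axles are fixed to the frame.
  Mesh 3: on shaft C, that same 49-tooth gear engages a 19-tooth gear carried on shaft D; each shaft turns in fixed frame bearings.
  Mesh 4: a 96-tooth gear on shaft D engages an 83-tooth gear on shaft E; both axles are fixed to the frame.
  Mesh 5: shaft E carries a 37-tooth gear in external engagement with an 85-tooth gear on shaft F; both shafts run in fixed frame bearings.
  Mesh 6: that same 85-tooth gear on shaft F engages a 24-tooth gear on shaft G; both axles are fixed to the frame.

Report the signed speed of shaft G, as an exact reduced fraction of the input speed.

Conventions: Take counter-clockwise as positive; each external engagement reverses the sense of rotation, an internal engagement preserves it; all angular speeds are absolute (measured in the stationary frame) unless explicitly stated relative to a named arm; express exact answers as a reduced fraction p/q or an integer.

6-mesh fixed-axis compound train (all bearings frame-fixed)
mesh 1 [75T→93T]: |ω|/ω_in = 1×75/93 = 25/31, sense flips to −
mesh 2 [70T→49T]: |ω|/ω_in = (25/31)×70/49 = 250/217, sense flips to +
mesh 3 [49T→19T]: |ω|/ω_in = (250/217)×49/19 = 1750/589, sense flips to −
mesh 4 [96T→83T]: |ω|/ω_in = (1750/589)×96/83 = 168000/48887, sense flips to +
mesh 5 [37T→85T]: |ω|/ω_in = (168000/48887)×37/85 = 1243200/831079, sense flips to −
mesh 6 [85T→24T]: |ω|/ω_in = (1243200/831079)×85/24 = 259000/48887, sense flips to +
signed output speed (× input speed) = 259000/48887

259000/48887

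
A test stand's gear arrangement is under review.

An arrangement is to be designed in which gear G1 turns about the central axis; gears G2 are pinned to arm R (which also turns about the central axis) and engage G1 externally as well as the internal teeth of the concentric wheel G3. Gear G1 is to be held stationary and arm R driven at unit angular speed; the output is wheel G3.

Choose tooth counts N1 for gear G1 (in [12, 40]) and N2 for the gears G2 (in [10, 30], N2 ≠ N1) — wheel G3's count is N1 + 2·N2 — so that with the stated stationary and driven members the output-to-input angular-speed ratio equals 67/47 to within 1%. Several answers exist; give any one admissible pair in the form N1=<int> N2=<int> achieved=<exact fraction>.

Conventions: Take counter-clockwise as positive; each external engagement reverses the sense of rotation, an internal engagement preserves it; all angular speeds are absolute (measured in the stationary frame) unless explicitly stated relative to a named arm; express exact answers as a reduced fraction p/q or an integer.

planetary set to be sized for 67/47 (Willis relation)
Willis with ω_sun = 0: ω_ring/ω_arm = (N1+N3)/N3; set equal to 67/47  ⇒  N3/N1 = 1/(67/47 − 1) = 47/20
N3 = N1 + 2·N2  ⇒  N2/N1 = (N3/N1 − 1)/2 = (47/20 − 1)/2 = 27/40
smallest multiple with N1 ≥ 12 and N2 ≥ 10: k = 1  ⇒  N1 = 1·40 = 40, N2 = 1·27 = 27 (N1 ≤ 40, N2 ≤ 30, N2 ≠ N1 ✓), N3 = 40 + 2·27 = 94
check: (N1+N3)/N3 with N1 = 40, N3 = 94 gives 67/47; |achieved − target| = 0 ≤ 67/4700 ✓

N1=40 N2=27 achieved=67/47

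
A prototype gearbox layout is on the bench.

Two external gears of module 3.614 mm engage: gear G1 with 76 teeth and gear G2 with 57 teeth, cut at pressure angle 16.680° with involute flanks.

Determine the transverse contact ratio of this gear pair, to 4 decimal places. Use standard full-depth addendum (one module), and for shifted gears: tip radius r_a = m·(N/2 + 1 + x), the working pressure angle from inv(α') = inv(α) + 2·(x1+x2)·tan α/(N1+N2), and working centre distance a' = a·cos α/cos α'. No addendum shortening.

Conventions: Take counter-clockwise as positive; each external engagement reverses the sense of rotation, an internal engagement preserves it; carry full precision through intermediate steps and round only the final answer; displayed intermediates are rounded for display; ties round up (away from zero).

recognized (one external pair, fixed centres): single-mesh tooth geometry, m = 3.614, N1 = 76, N2 = 57
base radii: r_b1 = 131.553446, r_b2 = 98.665085
tip radii: r_a1 = 140.946000, r_a2 = 106.613000
no profile shift: α' = α, a' = a
action lengths: √(r_a1²−r_b1²) = 50.591162, √(r_a2²−r_b2²) = 40.392237
base pitch p_b = π·m·cos α = 10.875983
CR = (50.591162 + 40.392237 − 240.331000·sin 16.68000°)/10.875983 = 2.023000
contact ratio ≈ 2.0230

2.0230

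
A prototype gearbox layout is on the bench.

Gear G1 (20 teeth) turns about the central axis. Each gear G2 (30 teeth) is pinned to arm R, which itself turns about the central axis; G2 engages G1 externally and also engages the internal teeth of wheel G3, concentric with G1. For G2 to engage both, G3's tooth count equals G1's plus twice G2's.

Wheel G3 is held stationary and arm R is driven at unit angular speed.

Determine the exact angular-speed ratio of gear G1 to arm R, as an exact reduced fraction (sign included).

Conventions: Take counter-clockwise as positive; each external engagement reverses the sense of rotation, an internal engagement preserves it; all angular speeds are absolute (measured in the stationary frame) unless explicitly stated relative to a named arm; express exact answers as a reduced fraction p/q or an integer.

recognized (axles ride arm R): planetary set, 20/30/80 teeth
ring teeth: 20 + 2·30 = 80
20(ω_sun−ω_arm) = −80(ω_ring−ω_arm),  ω_ring = 0, ω_arm = 1
ω_sun = 1 − (80/20)(0−1) = 5
ω_out/ω_in = 5

5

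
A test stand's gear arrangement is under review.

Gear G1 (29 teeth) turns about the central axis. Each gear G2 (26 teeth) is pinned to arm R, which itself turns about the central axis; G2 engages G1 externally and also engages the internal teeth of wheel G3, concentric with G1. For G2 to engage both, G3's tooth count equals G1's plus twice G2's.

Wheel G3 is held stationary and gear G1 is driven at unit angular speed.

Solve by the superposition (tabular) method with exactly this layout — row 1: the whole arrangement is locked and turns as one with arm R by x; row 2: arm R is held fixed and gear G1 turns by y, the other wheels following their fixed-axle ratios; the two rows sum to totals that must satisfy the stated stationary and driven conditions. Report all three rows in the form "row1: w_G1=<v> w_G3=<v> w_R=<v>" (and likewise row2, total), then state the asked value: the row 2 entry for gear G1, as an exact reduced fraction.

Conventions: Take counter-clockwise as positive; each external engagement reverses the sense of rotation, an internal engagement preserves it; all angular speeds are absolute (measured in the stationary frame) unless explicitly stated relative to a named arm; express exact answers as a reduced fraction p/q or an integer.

row1: w_G1=29/110 w_G3=29/110 w_R=29/110
row2: w_G1=81/110 w_G3=-29/110 w_R=0
total: w_G1=1 w_G3=0 w_R=29/110
asked value: 81/110

planetary set (29T centre, 26T on arm, 81T internal) — Willis relation
row 1 — lock + rotate with arm: ω_sun = ω_ring = ω_arm = x
superposition row 2 [arm held]: sun y, ring −(29/81)·y, arm 0
boundary: total ω_ring = x − (29/81)·y = 0 and total ω_sun = x + y = 1  ⇒  y = 81/110, x = 29/110
row 2 ring = −(29/81)·81/110 = -29/110
totals (row 1 + row 2): sun 29/110 + 81/110 = 1, ring 29/110 + (-29/110) = 0, arm 29/110 + 0 = 29/110
asked cell (row2, sun) = 81/110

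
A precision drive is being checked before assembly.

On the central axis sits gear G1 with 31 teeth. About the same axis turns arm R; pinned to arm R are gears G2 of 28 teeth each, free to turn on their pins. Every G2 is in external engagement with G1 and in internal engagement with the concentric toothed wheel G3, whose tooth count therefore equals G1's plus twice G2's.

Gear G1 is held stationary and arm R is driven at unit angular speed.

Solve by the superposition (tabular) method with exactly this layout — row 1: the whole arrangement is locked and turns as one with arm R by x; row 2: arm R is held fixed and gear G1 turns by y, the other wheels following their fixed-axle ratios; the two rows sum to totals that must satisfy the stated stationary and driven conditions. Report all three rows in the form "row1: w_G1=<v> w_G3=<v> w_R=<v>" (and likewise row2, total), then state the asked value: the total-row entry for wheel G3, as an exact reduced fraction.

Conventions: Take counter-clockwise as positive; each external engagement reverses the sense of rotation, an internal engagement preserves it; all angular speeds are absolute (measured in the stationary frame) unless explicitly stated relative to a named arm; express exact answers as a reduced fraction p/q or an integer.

recognized (axles ride arm R): planetary set, 31/28/87 teeth
row 1: whole set turns with the arm by x
row 2: sun turns y, ring = −(31/87)·y, arm 0
boundary: total ω_sun = x + y = 0 and total ω_arm = x = 1  ⇒  y = -1, x = 1
row 2 ring = −(31/87)·(-1) = 31/87
totals (row 1 + row 2): sun 1 + (-1) = 0, ring 1 + 31/87 = 118/87, arm 1 + 0 = 1
asked cell (total, ring) = 118/87

row1: w_G1=1 w_G3=1 w_R=1
row2: w_G1=-1 w_G3=31/87 w_R=0
total: w_G1=0 w_G3=118/87 w_R=1
asked value: 118/87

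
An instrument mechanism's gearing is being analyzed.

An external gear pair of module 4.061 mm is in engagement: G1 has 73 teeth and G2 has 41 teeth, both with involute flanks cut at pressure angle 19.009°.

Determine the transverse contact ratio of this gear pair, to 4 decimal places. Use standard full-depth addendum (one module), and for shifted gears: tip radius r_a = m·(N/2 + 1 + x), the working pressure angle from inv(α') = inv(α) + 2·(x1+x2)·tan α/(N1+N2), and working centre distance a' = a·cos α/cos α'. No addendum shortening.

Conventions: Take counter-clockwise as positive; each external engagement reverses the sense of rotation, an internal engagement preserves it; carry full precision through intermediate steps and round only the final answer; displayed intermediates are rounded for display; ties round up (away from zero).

single-mesh involute tooth geometry (73T engaging 41T at module 4.061)
base radii: r_b1 = 140.143327, r_b2 = 78.710636
tip radii: r_a1 = 152.287500, r_a2 = 87.311500
no profile shift: α' = α, a' = a
action lengths: √(r_a1²−r_b1²) = 59.593041, √(r_a2²−r_b2²) = 37.788012
base pitch p_b = π·m·cos α = 12.062281
CR = (59.593041 + 37.788012 − 231.477000·sin 19.00900°)/12.062281 = 1.822635
contact ratio ≈ 1.8226

1.8226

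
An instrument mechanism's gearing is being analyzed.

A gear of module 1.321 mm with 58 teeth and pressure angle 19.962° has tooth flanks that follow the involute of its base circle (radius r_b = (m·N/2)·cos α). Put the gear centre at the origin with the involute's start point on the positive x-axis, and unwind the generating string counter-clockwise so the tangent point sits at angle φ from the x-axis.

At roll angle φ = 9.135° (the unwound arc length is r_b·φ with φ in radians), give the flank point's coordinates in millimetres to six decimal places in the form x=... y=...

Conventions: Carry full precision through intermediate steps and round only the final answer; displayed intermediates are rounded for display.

x=36.462112 y=0.048520

single-mesh involute tooth geometry (58T wheel at module 1.321)
pitch radius r_p = m·N/2 = 1.321·58/2 = 38.309000
base radius r_b = r_p·cos α = 38.309000·cos 19.962° = 36.007367
roll angle φ = 9.135° = 0.15943583 rad
x = r_b·(cos φ + φ·sin φ) = 36.462112
y = r_b·(sin φ − φ·cos φ) = 0.048520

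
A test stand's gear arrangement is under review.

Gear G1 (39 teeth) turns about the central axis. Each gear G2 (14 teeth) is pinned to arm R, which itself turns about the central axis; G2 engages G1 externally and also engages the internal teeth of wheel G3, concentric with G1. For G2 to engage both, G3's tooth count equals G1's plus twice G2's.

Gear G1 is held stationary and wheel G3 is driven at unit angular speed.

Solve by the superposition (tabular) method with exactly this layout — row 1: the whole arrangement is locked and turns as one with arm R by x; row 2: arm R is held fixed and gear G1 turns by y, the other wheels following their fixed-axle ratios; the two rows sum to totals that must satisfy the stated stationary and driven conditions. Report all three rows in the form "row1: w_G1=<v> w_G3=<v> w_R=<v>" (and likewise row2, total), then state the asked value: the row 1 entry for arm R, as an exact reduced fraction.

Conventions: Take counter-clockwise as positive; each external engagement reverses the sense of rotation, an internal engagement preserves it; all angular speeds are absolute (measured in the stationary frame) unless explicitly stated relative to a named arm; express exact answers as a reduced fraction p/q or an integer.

planetary set (39T centre, 14T on arm, 67T internal) — Willis relation
row 1: whole set turns with the arm by x
superposition row 2 [arm held]: sun y, ring −(39/67)·y, arm 0
boundary: total ω_sun = x + y = 0 and total ω_ring = x − (39/67)·y = 1  ⇒  y = -67/106, x = 67/106
row 2 ring = −(39/67)·(-67/106) = 39/106
totals (row 1 + row 2): sun 67/106 + (-67/106) = 0, ring 67/106 + 39/106 = 1, arm 67/106 + 0 = 67/106
asked cell (row1, arm) = 67/106

row1: w_G1=67/106 w_G3=67/106 w_R=67/106
row2: w_G1=-67/106 w_G3=39/106 w_R=0
total: w_G1=0 w_G3=1 w_R=67/106
asked value: 67/106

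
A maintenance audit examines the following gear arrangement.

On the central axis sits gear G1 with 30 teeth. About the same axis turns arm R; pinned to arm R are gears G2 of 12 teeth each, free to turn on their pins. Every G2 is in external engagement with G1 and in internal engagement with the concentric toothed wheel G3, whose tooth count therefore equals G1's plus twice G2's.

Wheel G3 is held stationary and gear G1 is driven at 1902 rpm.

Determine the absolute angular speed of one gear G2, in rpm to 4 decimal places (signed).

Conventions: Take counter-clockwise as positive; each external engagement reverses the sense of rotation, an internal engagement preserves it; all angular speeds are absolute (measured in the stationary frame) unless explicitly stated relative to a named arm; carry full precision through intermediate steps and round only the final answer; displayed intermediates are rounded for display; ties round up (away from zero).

topology: planetary set — G1 30T / G2 12T / G3 54T, arm = carrier (Willis)
normalise by the input: solve with ω_sun = 1, then scale by 1902 rpm
ring teeth: 30 + 2·12 = 54
30(ω_sun−ω_arm) = −54(ω_ring−ω_arm),  ω_ring = 0, ω_sun = 1
30(1−ω_arm) = −54(0−ω_arm)  ⇒  84·ω_arm = 30  ⇒  ω_arm = 5/14
sun–planet mesh: 30·(1−5/14) = −12·(ω_p−ω_arm)  ⇒  ω_p−ω_arm = -45/28
ω_p = 5/14 − 45/28 = -5/4
scale: ω_p = -5/4 × 1902 rpm = -2377.5000 rpm

-2377.5000 rpm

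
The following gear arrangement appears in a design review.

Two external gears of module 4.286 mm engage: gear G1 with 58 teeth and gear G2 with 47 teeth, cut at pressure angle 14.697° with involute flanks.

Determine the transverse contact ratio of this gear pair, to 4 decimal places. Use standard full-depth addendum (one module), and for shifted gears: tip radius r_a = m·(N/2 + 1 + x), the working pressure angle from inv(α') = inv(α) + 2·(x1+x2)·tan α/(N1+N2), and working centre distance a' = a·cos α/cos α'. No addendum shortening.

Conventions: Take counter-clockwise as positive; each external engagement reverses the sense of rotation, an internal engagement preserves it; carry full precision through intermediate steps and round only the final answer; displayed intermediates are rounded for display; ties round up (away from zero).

2.1249

topology: single-mesh involute geometry — m = 4.286, 58T/47T pair
base radii: r_b1 = 120.227229, r_b2 = 97.425513
tip radii: r_a1 = 128.580000, r_a2 = 105.007000
no profile shift: α' = α, a' = a
action lengths: √(r_a1²−r_b1²) = 45.587605, √(r_a2²−r_b2²) = 39.175750
base pitch p_b = π·m·cos α = 13.024310
CR = (45.587605 + 39.175750 − 225.015000·sin 14.69700°)/13.024310 = 2.124904
contact ratio ≈ 2.1249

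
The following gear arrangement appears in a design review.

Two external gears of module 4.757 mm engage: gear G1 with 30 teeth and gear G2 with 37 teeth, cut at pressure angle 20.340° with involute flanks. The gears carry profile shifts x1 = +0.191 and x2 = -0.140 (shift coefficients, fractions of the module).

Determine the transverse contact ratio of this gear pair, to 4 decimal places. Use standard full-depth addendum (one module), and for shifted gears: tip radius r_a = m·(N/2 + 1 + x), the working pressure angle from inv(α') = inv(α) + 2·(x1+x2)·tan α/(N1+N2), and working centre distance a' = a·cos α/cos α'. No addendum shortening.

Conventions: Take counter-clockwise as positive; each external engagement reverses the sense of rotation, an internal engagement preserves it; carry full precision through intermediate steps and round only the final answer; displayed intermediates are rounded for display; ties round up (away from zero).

1.6392

topology: single-mesh involute geometry — m = 4.757, 30T/37T pair
base radii: r_b1 = 66.905766, r_b2 = 82.517111
tip radii: r_a1 = 77.020587, r_a2 = 92.095520
inv(α') = inv(20.340°) + 2·(+0.191-0.140)·tan α/(30+37) = 0.01626948  ⇒  α' = 20.57239°
a' = a·cos α / cos α' = 159.3595·cos 20.340°/cos 20.57239° = 159.600785
action lengths: √(r_a1²−r_b1²) = 38.154807, √(r_a2²−r_b2²) = 40.896346
base pitch p_b = π·m·cos α = 14.012711
CR = (38.154807 + 40.896346 − 159.600785·sin 20.57239°)/14.012711 = 1.639151
contact ratio ≈ 1.6392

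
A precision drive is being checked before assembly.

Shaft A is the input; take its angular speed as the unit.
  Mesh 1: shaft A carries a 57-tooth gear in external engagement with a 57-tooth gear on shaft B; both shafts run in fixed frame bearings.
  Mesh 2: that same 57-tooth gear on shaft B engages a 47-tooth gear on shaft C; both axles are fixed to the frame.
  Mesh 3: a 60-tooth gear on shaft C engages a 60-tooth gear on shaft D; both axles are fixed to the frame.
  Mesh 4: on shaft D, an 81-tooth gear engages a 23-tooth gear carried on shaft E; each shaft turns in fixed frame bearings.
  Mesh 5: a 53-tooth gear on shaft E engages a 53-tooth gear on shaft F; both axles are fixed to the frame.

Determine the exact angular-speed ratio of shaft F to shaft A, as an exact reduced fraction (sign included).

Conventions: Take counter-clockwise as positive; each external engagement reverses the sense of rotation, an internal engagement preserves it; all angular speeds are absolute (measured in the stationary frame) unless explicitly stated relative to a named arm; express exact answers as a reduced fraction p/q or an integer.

class = fixed-axis compound train [5 meshes; 5 ratios multiply, 5 sense flips]
mesh 1 [57T→57T]: running ratio 1, sense −
mesh 2 [57T→47T]: running ratio 57/47, sense +
mesh 3 [60T→60T]: running ratio 57/47, sense −
mesh 4 [81T→23T]: running ratio 4617/1081, sense +
mesh 5 [53T→53T]: running ratio 4617/1081, sense −
ω_out/ω_in = -4617/1081

-4617/1081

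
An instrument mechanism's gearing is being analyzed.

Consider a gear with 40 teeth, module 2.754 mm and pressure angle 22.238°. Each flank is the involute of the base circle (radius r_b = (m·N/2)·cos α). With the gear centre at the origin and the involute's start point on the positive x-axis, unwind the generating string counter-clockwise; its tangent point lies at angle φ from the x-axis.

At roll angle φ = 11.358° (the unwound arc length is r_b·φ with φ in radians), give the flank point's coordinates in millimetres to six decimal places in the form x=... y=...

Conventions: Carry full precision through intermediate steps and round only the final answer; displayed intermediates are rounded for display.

x=51.975058 y=0.131867

recognized (one wheel, involute flank): single-mesh tooth geometry, m = 2.754, N = 40
pitch radius r_p = m·N/2 = 2.754·40/2 = 55.080000
base radius r_b = r_p·cos α = 55.080000·cos 22.238° = 50.983138
roll angle φ = 11.358° = 0.19823450 rad
x = r_b·(cos φ + φ·sin φ) = 51.975058
y = r_b·(sin φ − φ·cos φ) = 0.131867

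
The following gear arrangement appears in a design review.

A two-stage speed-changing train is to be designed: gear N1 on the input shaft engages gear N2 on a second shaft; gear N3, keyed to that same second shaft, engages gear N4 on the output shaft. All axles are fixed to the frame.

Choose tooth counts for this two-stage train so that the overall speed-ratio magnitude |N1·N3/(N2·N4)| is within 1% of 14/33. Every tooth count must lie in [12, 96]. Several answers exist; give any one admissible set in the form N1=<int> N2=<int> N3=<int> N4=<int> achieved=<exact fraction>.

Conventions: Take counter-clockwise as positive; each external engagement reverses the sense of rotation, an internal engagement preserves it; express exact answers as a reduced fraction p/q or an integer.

topology: fixed-axis compound train — 2 stages, target 14/33
target = 14/33 in lowest terms: an exact hit needs N1·N3 = k·14 and N2·N4 = k·33 for one integer k, every count in [12, 96]; additionally prefer no 1:1 stage (N1 ≠ N2, N3 ≠ N4)
k = 1…11: no 1:1-free in-range split of k·14 and k·33 into factor pairs; take k = 12
k = 12: N1·N3 = 168 = 12·14, N2·N4 = 396 = 33·12
achieved = 12·14/(33·12) = 14/33; |achieved − target| = 0 ≤ 7/1650 ✓

N1=12 N2=33 N3=14 N4=12 achieved=14/33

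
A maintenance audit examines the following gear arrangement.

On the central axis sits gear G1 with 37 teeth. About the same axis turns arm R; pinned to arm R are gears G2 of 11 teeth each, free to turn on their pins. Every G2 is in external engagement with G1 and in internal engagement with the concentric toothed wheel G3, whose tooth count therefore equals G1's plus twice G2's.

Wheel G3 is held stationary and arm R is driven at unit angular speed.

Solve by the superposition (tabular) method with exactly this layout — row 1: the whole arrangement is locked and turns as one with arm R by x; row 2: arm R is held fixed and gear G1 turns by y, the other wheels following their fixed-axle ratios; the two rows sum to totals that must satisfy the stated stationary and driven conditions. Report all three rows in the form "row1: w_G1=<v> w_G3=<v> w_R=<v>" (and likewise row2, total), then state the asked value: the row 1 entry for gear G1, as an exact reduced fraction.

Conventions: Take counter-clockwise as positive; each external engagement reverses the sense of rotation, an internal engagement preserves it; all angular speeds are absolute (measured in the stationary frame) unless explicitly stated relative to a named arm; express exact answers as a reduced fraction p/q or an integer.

topology: planetary set — G1 37T / G2 11T / G3 59T, arm = carrier (Willis)
row 1: whole set turns with the arm by x
superposition row 2 [arm held]: sun y, ring −(37/59)·y, arm 0
boundary: total ω_ring = x − (37/59)·y = 0 and total ω_arm = x = 1  ⇒  y = 59/37, x = 1
row 2 ring = −(37/59)·59/37 = -1
totals (row 1 + row 2): sun 1 + 59/37 = 96/37, ring 1 + (-1) = 0, arm 1 + 0 = 1
asked cell (row1, sun) = 1

row1: w_G1=1 w_G3=1 w_R=1
row2: w_G1=59/37 w_G3=-1 w_R=0
total: w_G1=96/37 w_G3=0 w_R=1
asked value: 1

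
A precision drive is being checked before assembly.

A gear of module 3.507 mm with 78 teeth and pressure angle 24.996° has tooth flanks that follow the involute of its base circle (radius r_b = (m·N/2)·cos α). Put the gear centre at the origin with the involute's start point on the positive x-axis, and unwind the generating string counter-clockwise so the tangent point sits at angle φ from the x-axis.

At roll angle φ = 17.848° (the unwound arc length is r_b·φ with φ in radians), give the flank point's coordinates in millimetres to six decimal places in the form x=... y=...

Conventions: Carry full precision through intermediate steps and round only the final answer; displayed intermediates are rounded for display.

x=129.831775 y=1.236943

topology: single-mesh involute geometry — m = 3.507, N = 78
pitch radius r_p = m·N/2 = 3.507·78/2 = 136.773000
base radius r_b = r_p·cos α = 136.773000·cos 24.996° = 123.962470
roll angle φ = 17.848° = 0.31150636 rad
x = r_b·(cos φ + φ·sin φ) = 129.831775
y = r_b·(sin φ − φ·cos φ) = 1.236943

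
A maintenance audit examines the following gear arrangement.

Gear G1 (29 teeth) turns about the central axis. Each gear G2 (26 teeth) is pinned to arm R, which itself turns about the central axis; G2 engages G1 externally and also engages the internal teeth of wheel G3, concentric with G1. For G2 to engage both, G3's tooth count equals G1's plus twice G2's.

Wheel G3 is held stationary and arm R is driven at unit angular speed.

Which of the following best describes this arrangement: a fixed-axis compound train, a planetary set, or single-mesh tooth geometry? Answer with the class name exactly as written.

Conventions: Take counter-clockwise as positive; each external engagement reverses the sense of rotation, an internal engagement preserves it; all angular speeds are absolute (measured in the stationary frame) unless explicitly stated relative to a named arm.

class = planetary set [G3 = 29+2·26 = 81; Willis about the carrier]
classification: planetary set

planetary set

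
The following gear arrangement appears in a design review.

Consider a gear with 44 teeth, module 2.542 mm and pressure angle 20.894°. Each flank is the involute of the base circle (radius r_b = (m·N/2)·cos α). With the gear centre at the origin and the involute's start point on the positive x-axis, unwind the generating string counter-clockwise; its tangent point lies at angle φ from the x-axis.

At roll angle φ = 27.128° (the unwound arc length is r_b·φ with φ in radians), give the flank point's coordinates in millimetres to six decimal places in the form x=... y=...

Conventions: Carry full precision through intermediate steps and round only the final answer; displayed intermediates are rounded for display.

single-mesh involute tooth geometry (44T wheel at module 2.542)
pitch radius r_p = m·N/2 = 2.542·44/2 = 55.924000
base radius r_b = r_p·cos α = 55.924000·cos 20.894° = 52.246540
roll angle φ = 27.128° = 0.47347292 rad
x = r_b·(cos φ + φ·sin φ) = 57.778623
y = r_b·(sin φ − φ·cos φ) = 1.807401

x=57.778623 y=1.807401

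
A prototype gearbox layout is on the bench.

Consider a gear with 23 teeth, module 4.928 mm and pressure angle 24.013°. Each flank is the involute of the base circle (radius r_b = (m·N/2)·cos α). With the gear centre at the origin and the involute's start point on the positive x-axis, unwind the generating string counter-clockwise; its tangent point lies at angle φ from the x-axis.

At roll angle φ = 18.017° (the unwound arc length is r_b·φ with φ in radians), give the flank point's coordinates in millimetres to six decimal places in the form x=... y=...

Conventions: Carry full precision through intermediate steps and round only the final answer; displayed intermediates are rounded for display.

x=54.263730 y=0.531267

class = single-mesh tooth geometry [base-circle involute, m = 4.928, 23T]
pitch radius r_p = m·N/2 = 4.928·23/2 = 56.672000
base radius r_b = r_p·cos α = 56.672000·cos 24.013° = 51.767217
roll angle φ = 18.017° = 0.31445597 rad
x = r_b·(cos φ + φ·sin φ) = 54.263730
y = r_b·(sin φ − φ·cos φ) = 0.531267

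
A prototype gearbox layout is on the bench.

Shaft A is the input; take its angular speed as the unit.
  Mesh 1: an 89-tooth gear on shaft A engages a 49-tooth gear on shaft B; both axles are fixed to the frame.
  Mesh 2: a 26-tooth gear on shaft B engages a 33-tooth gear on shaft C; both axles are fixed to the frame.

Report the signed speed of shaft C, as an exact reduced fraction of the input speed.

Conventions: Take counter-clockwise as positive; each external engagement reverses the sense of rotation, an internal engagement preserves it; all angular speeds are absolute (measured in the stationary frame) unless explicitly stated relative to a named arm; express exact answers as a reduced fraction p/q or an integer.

2314/1617

2-mesh fixed-axis compound train (all bearings frame-fixed)
mesh 1 [89T→49T]: |ω|/ω_in = 1×89/49 = 89/49, sense flips to −
mesh 2 [26T→33T]: |ω|/ω_in = (89/49)×26/33 = 2314/1617, sense flips to +
signed output speed (× input speed) = 2314/1617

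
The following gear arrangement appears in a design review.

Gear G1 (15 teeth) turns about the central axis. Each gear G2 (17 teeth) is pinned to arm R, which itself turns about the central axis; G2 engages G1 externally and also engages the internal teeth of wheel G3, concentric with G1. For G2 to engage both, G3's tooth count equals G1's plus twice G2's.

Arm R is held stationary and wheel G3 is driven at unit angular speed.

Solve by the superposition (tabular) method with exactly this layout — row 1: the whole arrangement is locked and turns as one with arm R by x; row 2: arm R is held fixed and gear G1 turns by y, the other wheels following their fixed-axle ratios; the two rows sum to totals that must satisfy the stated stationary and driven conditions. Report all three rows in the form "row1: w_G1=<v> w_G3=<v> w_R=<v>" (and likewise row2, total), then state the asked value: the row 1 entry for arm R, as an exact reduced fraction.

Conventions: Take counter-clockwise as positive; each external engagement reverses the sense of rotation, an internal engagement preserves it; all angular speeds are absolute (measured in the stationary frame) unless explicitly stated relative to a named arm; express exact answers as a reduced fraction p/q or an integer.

planetary set (15T centre, 17T on arm, 49T internal) — Willis relation
row 1 — lock + rotate with arm: ω_sun = ω_ring = ω_arm = x
row 2 — arm fixed, fixed-axis ratios: sun y, ring −(15/49)·y, arm 0
boundary: total ω_arm = x = 0 and total ω_ring = x − (15/49)·y = 1  ⇒  y = -49/15, x = 0
row 2 ring = −(15/49)·(-49/15) = 1
totals (row 1 + row 2): sun 0 + (-49/15) = -49/15, ring 0 + 1 = 1, arm 0 + 0 = 0
asked cell (row1, arm) = 0

row1: w_G1=0 w_G3=0 w_R=0
row2: w_G1=-49/15 w_G3=1 w_R=0
total: w_G1=-49/15 w_G3=1 w_R=0
asked value: 0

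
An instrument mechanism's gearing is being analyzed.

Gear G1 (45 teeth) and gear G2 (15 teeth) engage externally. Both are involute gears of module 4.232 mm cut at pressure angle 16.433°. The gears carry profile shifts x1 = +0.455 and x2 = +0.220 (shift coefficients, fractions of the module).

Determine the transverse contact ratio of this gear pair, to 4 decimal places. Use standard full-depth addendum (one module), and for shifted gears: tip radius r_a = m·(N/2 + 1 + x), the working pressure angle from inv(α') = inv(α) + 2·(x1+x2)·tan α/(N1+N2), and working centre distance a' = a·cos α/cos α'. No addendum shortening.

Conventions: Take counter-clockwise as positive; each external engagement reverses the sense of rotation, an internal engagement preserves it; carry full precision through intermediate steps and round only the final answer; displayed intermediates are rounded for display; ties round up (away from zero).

1.6216

single-mesh involute tooth geometry (45T engaging 15T at module 4.232)
base radii: r_b1 = 91.330377, r_b2 = 30.443459
tip radii: r_a1 = 101.377560, r_a2 = 36.903040
inv(α') = inv(16.433°) + 2·(+0.455+0.220)·tan α/(45+15) = 0.01476820  ⇒  α' = 19.94091°
a' = a·cos α / cos α' = 126.9600·cos 16.433°/cos 19.94091° = 129.540453
action lengths: √(r_a1²−r_b1²) = 44.001953, √(r_a2²−r_b2²) = 20.857377
base pitch p_b = π·m·cos α = 12.752126
CR = (44.001953 + 20.857377 − 129.540453·sin 19.94091°)/12.752126 = 1.621647
contact ratio ≈ 1.6216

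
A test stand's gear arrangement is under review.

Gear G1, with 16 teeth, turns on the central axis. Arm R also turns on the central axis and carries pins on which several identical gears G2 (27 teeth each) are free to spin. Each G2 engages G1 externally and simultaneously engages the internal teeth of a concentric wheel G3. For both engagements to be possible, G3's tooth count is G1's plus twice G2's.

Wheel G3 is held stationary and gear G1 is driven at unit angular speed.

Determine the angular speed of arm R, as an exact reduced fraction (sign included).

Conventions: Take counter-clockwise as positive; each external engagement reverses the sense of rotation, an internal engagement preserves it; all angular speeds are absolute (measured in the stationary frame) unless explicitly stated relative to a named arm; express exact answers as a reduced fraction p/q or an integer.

8/43

topology: planetary set — G1 16T / G2 27T / G3 70T, arm = carrier (Willis)
ring teeth: 16 + 2·27 = 70
16(ω_sun−ω_arm) = −70(ω_ring−ω_arm),  ω_ring = 0, ω_sun = 1
16(1−ω_arm) = −70(0−ω_arm)  ⇒  86·ω_arm = 16  ⇒  ω_arm = 8/43
exact speed ratio = 8/43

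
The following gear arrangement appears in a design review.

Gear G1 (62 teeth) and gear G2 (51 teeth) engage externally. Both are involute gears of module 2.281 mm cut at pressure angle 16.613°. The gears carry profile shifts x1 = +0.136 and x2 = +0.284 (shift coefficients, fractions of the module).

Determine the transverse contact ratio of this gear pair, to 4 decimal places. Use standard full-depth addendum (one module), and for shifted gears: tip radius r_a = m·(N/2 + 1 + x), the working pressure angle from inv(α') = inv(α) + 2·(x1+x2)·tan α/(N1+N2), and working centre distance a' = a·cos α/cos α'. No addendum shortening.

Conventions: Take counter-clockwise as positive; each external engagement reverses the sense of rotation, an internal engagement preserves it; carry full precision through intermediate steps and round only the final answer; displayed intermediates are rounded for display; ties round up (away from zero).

recognized (one external pair, fixed centres): single-mesh tooth geometry, m = 2.281, N1 = 62, N2 = 51
base radii: r_b1 = 67.759362, r_b2 = 55.737540
tip radii: r_a1 = 73.302216, r_a2 = 61.094304
inv(α') = inv(16.613°) + 2·(+0.136+0.284)·tan α/(62+51) = 0.01062637  ⇒  α' = 17.92693°
a' = a·cos α / cos α' = 128.8765·cos 16.613°/cos 17.92693° = 129.798646
action lengths: √(r_a1²−r_b1²) = 27.962183, √(r_a2²−r_b2²) = 25.016807
base pitch p_b = π·m·cos α = 6.866849
CR = (27.962183 + 25.016807 − 129.798646·sin 17.92693°)/6.866849 = 1.897009
contact ratio ≈ 1.8970

1.8970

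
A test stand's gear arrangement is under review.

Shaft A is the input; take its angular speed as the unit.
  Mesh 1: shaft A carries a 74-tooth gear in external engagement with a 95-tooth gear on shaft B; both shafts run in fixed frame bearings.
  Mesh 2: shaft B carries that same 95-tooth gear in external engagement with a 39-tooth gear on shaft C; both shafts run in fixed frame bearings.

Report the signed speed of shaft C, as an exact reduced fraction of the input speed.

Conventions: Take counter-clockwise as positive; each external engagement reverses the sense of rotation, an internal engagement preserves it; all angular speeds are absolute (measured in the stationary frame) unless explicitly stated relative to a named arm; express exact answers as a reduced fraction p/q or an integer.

2-mesh fixed-axis compound train (all bearings frame-fixed)
mesh 1 [74T→95T]: |ω|/ω_in = 1×74/95 = 74/95, sense flips to −
mesh 2 [95T→39T]: |ω|/ω_in = (74/95)×95/39 = 74/39, sense flips to +
signed output speed (× input speed) = 74/39

74/39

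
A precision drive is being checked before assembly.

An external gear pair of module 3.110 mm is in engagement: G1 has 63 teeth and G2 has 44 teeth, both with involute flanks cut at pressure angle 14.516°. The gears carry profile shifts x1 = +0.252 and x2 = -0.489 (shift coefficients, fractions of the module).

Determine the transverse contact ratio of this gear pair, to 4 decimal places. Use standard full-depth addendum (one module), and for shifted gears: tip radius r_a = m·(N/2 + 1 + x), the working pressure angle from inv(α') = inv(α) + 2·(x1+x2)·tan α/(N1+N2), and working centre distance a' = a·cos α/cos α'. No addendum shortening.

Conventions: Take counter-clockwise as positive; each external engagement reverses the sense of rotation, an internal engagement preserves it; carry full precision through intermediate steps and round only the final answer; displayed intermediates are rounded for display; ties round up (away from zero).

recognized (one external pair, fixed centres): single-mesh tooth geometry, m = 3.110, N1 = 63, N2 = 44
base radii: r_b1 = 94.837730, r_b2 = 66.235875
tip radii: r_a1 = 101.858720, r_a2 = 70.009210
inv(α') = inv(14.516°) + 2·(+0.252-0.489)·tan α/(63+44) = 0.00441657  ⇒  α' = 13.45737°
a' = a·cos α / cos α' = 166.3850·cos 14.516°/cos 13.45737° = 165.621007
action lengths: √(r_a1²−r_b1²) = 37.161859, √(r_a2²−r_b2²) = 22.673737
base pitch p_b = π·m·cos α = 9.458461
CR = (37.161859 + 22.673737 − 165.621007·sin 13.45737°)/9.458461 = 2.251102
contact ratio ≈ 2.2511

2.2511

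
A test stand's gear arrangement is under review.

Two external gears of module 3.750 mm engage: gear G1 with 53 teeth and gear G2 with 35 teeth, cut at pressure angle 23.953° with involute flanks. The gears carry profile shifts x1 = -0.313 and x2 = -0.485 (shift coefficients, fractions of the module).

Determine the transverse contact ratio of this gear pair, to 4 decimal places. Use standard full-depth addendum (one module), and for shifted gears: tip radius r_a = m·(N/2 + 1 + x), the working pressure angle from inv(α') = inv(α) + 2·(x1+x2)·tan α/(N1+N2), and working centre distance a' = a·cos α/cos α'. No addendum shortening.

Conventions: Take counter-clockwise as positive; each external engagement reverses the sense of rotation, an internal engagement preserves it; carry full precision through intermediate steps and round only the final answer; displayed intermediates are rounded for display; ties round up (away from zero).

1.7307

topology: single-mesh involute geometry — m = 3.750, 53T/35T pair
base radii: r_b1 = 90.816706, r_b2 = 59.973296
tip radii: r_a1 = 101.951250, r_a2 = 67.556250
inv(α') = inv(23.953°) + 2·(-0.313-0.485)·tan α/(53+35) = 0.01813041  ⇒  α' = 21.30069°
a' = a·cos α / cos α' = 165.0000·cos 23.953°/cos 21.30069° = 161.846226
action lengths: √(r_a1²−r_b1²) = 46.329077, √(r_a2²−r_b2²) = 31.097438
base pitch p_b = π·m·cos α = 10.766381
CR = (46.329077 + 31.097438 − 161.846226·sin 21.30069°)/10.766381 = 1.730745
contact ratio ≈ 1.7307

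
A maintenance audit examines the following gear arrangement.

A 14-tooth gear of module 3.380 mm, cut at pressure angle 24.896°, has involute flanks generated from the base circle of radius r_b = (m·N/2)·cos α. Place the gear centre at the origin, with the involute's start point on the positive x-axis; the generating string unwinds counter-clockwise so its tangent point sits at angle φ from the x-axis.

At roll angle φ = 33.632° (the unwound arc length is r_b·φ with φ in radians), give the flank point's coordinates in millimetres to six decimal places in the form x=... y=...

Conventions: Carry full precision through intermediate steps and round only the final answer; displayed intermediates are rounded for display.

x=24.846239 y=1.397616

single-mesh involute tooth geometry (14T wheel at module 3.380)
pitch radius r_p = m·N/2 = 3.380·14/2 = 23.660000
base radius r_b = r_p·cos α = 23.660000·cos 24.896° = 21.461357
roll angle φ = 33.632° = 0.58698913 rad
x = r_b·(cos φ + φ·sin φ) = 24.846239
y = r_b·(sin φ − φ·cos φ) = 1.397616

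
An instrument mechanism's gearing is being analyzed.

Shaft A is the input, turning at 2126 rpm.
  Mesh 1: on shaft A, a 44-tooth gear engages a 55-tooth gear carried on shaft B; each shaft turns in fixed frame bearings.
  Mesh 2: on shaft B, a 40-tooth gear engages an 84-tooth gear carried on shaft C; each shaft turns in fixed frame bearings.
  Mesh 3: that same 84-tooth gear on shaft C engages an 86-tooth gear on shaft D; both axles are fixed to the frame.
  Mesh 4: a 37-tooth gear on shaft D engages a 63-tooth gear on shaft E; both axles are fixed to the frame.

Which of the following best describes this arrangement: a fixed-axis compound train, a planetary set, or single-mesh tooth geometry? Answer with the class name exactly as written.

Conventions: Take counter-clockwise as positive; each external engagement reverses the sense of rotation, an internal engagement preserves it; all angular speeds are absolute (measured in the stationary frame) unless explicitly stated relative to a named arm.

recognized (5 fixed axles, 4 meshes): fixed-axis compound train
classification: fixed-axis compound train

fixed-axis compound train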